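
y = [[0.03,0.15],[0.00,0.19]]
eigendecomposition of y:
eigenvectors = [[1.00, 0.68], [0.00, 0.73]]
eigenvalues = [0.03, 0.19]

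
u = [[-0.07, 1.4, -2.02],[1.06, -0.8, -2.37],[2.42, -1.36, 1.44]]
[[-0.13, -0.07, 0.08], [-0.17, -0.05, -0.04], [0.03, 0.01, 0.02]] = u @ [[-0.03, -0.02, 0.04], [-0.01, -0.02, 0.07], [0.06, 0.02, 0.01]]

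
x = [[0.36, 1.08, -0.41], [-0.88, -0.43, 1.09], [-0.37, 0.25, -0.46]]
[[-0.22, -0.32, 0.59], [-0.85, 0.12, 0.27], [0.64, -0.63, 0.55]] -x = [[-0.58,  -1.4,  1.0], [0.03,  0.55,  -0.82], [1.01,  -0.88,  1.01]]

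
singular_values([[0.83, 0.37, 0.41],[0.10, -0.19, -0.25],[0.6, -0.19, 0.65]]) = [1.27, 0.46, 0.32]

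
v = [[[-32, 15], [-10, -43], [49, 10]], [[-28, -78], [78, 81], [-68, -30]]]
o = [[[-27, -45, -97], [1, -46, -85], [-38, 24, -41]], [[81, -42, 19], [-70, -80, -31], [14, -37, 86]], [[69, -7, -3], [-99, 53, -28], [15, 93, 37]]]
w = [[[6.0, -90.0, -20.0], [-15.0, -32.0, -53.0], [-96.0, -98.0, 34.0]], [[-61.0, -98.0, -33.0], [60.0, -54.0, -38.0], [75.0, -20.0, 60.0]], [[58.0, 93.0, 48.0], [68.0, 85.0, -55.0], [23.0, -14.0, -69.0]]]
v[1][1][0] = 78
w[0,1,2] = -53.0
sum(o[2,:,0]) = -15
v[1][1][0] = 78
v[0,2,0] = 49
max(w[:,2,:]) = 75.0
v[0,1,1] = -43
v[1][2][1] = -30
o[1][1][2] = -31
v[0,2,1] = 10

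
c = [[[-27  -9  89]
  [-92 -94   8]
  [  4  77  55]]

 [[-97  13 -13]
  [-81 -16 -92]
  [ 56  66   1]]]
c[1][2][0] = 56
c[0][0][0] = -27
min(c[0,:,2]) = 8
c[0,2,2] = 55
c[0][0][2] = 89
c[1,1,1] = -16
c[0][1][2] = 8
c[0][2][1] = 77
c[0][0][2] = 89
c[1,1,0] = -81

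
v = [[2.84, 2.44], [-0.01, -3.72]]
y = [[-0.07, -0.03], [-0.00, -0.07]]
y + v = [[2.77, 2.41], [-0.01, -3.79]]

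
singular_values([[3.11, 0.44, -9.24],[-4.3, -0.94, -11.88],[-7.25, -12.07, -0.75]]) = [15.82, 13.78, 3.78]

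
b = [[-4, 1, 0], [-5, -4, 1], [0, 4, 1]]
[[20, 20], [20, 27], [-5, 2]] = b @ [[-5, -5], [0, 0], [-5, 2]]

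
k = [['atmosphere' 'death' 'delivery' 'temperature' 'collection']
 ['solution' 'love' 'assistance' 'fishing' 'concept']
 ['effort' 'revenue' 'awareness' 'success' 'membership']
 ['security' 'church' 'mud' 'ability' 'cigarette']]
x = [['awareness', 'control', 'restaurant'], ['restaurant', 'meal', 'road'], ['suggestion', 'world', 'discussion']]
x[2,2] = 'discussion'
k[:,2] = ['delivery', 'assistance', 'awareness', 'mud']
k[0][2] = 'delivery'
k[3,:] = ['security', 'church', 'mud', 'ability', 'cigarette']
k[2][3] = 'success'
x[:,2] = ['restaurant', 'road', 'discussion']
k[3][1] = 'church'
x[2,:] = ['suggestion', 'world', 'discussion']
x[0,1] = 'control'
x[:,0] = ['awareness', 'restaurant', 'suggestion']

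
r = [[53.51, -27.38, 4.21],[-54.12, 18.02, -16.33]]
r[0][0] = 53.51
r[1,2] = -16.33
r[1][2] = -16.33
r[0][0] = 53.51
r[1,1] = 18.02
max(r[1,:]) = 18.02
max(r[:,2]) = 4.21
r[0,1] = -27.38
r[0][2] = 4.21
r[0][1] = -27.38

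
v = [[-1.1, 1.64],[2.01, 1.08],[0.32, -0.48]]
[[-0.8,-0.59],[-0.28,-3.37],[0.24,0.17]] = v@[[0.09, -1.09], [-0.43, -1.09]]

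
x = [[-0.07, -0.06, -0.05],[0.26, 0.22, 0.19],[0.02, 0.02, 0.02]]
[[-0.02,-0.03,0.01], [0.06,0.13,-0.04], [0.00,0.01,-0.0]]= x@[[0.35, 0.14, -0.32], [0.14, 0.56, -0.18], [-0.32, -0.18, 0.43]]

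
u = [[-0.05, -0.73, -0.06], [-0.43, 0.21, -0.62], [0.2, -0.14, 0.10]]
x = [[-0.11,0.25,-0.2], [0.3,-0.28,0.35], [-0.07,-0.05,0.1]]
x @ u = [[-0.14,0.16,-0.17], [0.18,-0.33,0.19], [0.05,0.03,0.05]]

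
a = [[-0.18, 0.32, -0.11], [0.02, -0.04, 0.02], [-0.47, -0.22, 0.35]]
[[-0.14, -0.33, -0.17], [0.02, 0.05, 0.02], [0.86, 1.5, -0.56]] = a @ [[-1.72, -2.20, 1.33], [-1.73, -2.31, 0.37], [-0.93, -0.13, 0.42]]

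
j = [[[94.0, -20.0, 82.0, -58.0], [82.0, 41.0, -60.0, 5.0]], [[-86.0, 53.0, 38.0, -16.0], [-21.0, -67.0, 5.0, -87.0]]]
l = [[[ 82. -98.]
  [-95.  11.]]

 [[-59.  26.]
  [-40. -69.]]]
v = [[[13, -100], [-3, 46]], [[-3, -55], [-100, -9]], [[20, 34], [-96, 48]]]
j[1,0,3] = -16.0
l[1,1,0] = -40.0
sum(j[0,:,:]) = 166.0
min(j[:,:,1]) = -67.0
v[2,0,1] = 34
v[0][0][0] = 13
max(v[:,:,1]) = 48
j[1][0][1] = 53.0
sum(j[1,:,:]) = -181.0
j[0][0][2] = 82.0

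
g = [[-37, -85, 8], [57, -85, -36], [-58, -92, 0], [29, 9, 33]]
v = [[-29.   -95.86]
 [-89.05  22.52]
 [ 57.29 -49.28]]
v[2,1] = -49.28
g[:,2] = [8, -36, 0, 33]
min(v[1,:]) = -89.05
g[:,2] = [8, -36, 0, 33]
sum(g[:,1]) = -253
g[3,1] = 9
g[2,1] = -92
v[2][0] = 57.29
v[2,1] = -49.28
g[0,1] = -85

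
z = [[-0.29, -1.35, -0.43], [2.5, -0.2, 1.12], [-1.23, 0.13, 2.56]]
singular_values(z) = [2.87, 2.77, 1.34]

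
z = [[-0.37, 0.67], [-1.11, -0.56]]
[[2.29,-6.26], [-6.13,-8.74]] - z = [[2.66, -6.93], [-5.02, -8.18]]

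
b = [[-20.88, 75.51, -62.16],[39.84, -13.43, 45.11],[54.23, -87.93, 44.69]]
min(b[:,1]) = -87.93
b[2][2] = 44.69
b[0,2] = -62.16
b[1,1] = -13.43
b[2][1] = -87.93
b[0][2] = -62.16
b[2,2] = 44.69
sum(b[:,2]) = 27.64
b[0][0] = -20.88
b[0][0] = -20.88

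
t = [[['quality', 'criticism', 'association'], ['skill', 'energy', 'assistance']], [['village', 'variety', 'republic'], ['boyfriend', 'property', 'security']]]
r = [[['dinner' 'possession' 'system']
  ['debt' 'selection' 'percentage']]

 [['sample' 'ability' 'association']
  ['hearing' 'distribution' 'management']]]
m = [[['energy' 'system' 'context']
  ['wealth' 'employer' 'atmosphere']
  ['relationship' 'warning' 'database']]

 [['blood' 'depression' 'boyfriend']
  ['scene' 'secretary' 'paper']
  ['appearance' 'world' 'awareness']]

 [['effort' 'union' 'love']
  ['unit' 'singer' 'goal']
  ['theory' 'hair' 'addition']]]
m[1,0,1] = 'depression'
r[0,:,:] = [['dinner', 'possession', 'system'], ['debt', 'selection', 'percentage']]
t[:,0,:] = [['quality', 'criticism', 'association'], ['village', 'variety', 'republic']]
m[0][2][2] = 'database'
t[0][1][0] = 'skill'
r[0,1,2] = 'percentage'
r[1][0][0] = 'sample'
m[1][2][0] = 'appearance'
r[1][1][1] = 'distribution'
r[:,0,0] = ['dinner', 'sample']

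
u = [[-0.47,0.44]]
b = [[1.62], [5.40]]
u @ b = [[1.61]]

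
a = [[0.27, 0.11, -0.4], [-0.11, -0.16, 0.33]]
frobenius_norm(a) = 0.63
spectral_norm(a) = 0.62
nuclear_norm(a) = 0.72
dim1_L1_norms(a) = [0.78, 0.6]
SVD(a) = [[-0.80, 0.61], [0.61, 0.80]] @ diag([0.6178412051543969, 0.09935917276911335]) @ [[-0.46,-0.30,0.84], [0.77,-0.61,0.2]]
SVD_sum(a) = [[0.22, 0.15, -0.41], [-0.17, -0.11, 0.31]] + [[0.05,  -0.04,  0.01], [0.06,  -0.05,  0.02]]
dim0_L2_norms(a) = [0.29, 0.19, 0.52]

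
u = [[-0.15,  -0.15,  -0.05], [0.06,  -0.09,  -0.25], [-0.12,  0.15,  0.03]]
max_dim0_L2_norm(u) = 0.26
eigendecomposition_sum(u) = [[-0.15-0.00j, -0.07-0.00j, (-0.1+0j)], [(-0.04-0j), (-0.02-0j), (-0.03+0j)], [-0.05-0.00j, (-0.02-0j), -0.04+0.00j]] + [[0.03j, -0.04-0.03j, (0.03-0.05j)], [0.05-0.02j, (-0.04+0.1j), -0.11-0.01j], [(-0.03-0.03j), 0.09-0.01j, 0.03+0.09j]] + [[-0.03j, (-0.04+0.03j), 0.03+0.05j],[(0.05+0.02j), (-0.04-0.1j), (-0.11+0.01j)],[-0.03+0.03j, 0.09+0.01j, 0.03-0.09j]]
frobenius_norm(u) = 0.40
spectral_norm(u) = 0.31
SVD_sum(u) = [[0.02, -0.07, -0.08], [0.04, -0.16, -0.2], [-0.02, 0.08, 0.1]] + [[-0.17, -0.07, 0.02], [0.04, 0.02, -0.0], [-0.05, -0.02, 0.01]] + [[0.01, -0.01, 0.01], [-0.03, 0.05, -0.05], [-0.04, 0.09, -0.08]]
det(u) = -0.01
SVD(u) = [[0.34, -0.93, -0.14], [0.83, 0.23, 0.51], [-0.44, -0.29, 0.85]] @ diag([0.3099950433074099, 0.20337437920026483, 0.14846526533079688]) @ [[0.16, -0.62, -0.77],  [0.92, 0.37, -0.1],  [-0.35, 0.69, -0.63]]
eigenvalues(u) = [(-0.2+0j), (-0+0.21j), (-0-0.21j)]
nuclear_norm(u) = 0.66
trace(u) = -0.21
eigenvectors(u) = [[(-0.92+0j), (-0.12+0.35j), (-0.12-0.35j)], [(-0.23+0j), (0.71+0j), (0.71-0j)], [-0.32+0.00j, -0.28-0.53j, -0.28+0.53j]]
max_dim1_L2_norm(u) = 0.27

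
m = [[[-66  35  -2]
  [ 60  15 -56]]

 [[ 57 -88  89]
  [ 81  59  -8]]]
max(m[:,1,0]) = 81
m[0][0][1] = 35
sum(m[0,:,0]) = -6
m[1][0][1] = -88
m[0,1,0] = 60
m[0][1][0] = 60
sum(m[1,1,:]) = 132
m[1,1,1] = 59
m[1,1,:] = [81, 59, -8]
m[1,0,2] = 89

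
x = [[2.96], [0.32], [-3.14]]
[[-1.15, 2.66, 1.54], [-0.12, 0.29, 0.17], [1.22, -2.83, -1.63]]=x @ [[-0.39, 0.90, 0.52]]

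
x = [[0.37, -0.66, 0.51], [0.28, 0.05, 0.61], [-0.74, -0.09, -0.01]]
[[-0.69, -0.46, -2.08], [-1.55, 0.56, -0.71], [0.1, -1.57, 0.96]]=x@[[0.00, 1.92, -1.51], [-0.87, 1.69, 1.83], [-2.47, -0.10, -0.62]]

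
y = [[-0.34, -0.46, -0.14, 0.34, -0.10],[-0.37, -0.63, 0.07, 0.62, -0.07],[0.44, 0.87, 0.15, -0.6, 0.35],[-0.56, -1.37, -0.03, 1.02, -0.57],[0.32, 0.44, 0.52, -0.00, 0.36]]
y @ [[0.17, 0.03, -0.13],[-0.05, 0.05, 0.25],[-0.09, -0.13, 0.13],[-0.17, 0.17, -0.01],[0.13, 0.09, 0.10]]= [[-0.09, 0.03, -0.1], [-0.15, 0.05, -0.11], [0.17, -0.03, 0.22], [-0.27, 0.04, -0.34], [0.03, -0.0, 0.17]]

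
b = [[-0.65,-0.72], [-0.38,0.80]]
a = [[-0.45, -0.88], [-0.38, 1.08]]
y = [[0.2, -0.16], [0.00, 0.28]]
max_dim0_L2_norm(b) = 1.08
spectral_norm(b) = 1.10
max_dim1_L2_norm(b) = 0.97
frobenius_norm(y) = 0.38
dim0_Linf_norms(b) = [0.65, 0.8]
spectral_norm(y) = 0.34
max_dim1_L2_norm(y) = 0.28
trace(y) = 0.48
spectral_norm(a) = 1.39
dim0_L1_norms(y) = [0.2, 0.44]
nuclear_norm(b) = 1.82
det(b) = -0.79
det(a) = -0.82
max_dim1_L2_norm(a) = 1.14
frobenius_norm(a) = 1.51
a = y + b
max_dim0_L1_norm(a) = 1.96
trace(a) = 0.63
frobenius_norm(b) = 1.31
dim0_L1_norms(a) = [0.83, 1.96]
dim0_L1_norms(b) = [1.03, 1.52]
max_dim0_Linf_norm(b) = 0.8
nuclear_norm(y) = 0.51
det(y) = 0.06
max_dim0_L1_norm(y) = 0.44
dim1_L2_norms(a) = [0.99, 1.14]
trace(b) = 0.15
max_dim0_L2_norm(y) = 0.32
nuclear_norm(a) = 1.98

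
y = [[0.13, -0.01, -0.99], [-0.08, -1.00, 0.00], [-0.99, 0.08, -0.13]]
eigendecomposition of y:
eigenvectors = [[(-0.75+0j), (-0+0.47j), (-0-0.47j)], [0.03+0.00j, -0.70+0.00j, (-0.7-0j)], [0.66+0.00j, (0.03+0.53j), 0.03-0.53j]]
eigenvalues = [(1+0j), (-1+0.05j), (-1-0.05j)]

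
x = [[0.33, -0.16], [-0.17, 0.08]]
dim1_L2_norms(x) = [0.37, 0.19]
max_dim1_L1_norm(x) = 0.49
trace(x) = 0.41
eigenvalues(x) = [0.41, -0.0]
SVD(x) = [[-0.89, 0.46], [0.46, 0.89]] @ diag([0.4120633819889433, 0.0019414489007457281]) @ [[-0.90, 0.43], [-0.43, -0.9]]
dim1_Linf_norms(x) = [0.33, 0.17]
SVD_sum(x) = [[0.33, -0.16], [-0.17, 0.08]] + [[-0.00, -0.00],[-0.00, -0.0]]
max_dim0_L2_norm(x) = 0.37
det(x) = -0.00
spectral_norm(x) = 0.41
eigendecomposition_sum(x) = [[0.33, -0.16], [-0.17, 0.08]] + [[-0.0, -0.00], [-0.00, -0.0]]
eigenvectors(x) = [[0.89, 0.43], [-0.46, 0.90]]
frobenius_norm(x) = 0.41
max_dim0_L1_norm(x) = 0.5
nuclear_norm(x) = 0.41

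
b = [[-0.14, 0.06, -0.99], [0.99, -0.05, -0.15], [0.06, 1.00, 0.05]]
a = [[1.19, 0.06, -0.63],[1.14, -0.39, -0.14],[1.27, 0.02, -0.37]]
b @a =[[-1.36, -0.05, 0.45], [0.93, 0.08, -0.56], [1.27, -0.39, -0.2]]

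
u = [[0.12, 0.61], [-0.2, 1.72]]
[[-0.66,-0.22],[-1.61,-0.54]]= u@[[-0.46,-0.15], [-0.99,-0.33]]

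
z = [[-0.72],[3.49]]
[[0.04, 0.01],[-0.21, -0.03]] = z @ [[-0.06, -0.01]]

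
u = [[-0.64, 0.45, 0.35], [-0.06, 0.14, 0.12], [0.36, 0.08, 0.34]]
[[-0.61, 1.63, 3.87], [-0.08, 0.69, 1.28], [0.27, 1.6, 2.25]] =u @ [[0.78, 1.1, 0.12],[-0.27, 2.98, 4.54],[0.02, 2.83, 5.43]]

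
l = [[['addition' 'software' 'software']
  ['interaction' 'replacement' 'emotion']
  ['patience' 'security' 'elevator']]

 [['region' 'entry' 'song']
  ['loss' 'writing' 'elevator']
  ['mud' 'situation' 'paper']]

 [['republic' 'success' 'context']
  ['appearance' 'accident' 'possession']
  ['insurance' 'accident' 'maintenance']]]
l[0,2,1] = 'security'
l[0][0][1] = 'software'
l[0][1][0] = 'interaction'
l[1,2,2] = 'paper'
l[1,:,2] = ['song', 'elevator', 'paper']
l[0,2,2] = 'elevator'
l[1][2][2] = 'paper'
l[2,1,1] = 'accident'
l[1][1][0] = 'loss'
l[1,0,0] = 'region'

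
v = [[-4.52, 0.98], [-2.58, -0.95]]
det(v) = 6.822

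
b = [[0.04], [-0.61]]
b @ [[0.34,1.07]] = [[0.01,0.04], [-0.21,-0.65]]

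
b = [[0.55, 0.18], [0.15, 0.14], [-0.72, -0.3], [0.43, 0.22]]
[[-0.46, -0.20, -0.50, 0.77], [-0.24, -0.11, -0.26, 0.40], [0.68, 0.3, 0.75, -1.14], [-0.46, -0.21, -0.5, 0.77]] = b@[[-0.43, -0.14, -0.47, 0.71], [-1.23, -0.67, -1.36, 2.09]]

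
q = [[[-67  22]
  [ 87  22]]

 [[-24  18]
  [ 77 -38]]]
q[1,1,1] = -38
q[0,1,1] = 22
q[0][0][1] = 22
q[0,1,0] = 87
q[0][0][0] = -67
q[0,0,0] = -67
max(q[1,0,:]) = 18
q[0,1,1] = 22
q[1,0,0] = -24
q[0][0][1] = 22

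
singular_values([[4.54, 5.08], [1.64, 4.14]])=[8.03, 1.3]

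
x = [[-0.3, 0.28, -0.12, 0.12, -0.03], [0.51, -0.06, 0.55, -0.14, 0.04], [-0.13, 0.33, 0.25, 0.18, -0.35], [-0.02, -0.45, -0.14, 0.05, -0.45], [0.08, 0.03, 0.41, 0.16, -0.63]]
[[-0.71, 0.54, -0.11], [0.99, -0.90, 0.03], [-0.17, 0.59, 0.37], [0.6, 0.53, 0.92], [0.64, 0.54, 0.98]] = x @ [[0.87, -1.97, -0.99], [-1.61, -0.01, -1.29], [1.11, 0.13, 1.00], [1.15, -0.60, 0.41], [0.03, -1.18, -0.98]]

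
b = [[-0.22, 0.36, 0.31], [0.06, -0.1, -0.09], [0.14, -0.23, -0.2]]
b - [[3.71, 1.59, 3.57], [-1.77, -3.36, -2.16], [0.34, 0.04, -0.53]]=[[-3.93, -1.23, -3.26], [1.83, 3.26, 2.07], [-0.20, -0.27, 0.33]]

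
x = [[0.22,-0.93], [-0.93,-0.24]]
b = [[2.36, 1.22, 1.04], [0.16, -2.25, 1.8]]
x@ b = [[0.37, 2.36, -1.45], [-2.23, -0.59, -1.4]]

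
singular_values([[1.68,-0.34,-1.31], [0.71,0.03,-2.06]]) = [2.93, 0.91]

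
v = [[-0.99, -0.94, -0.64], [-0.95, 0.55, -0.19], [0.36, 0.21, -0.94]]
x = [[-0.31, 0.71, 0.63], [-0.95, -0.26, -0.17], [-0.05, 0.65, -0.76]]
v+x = [[-1.3, -0.23, -0.01], [-1.90, 0.29, -0.36], [0.31, 0.86, -1.7]]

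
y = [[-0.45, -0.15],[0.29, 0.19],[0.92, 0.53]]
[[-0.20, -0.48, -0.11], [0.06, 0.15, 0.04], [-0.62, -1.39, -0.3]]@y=[[-0.15, -0.12], [0.05, 0.04], [-0.40, -0.33]]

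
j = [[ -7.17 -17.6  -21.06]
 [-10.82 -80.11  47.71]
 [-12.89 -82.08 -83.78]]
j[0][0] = -7.17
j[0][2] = -21.06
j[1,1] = -80.11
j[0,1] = -17.6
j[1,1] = -80.11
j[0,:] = [-7.17, -17.6, -21.06]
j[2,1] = -82.08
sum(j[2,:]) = -178.75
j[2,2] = -83.78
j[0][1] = -17.6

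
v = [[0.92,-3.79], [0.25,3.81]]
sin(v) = [[1.18, 2.22], [-0.15, -0.51]]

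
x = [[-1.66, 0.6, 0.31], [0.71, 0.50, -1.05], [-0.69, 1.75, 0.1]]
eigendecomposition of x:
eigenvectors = [[-0.89+0.00j, (-0.2-0.05j), (-0.2+0.05j)], [(0.08+0j), (-0.15-0.55j), (-0.15+0.55j)], [(-0.45+0j), -0.79+0.00j, -0.79-0.00j]]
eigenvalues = [(-1.55+0j), (0.25+1.18j), (0.25-1.18j)]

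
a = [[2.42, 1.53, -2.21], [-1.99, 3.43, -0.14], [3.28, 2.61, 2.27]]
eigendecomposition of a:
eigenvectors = [[0.16+0.57j, 0.16-0.57j, (-0.23+0j)], [-0.25+0.22j, -0.25-0.22j, 0.72+0.00j], [0.73+0.00j, (0.73-0j), (0.66+0j)]]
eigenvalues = [(2.09+3.38j), (2.09-3.38j), (3.95+0j)]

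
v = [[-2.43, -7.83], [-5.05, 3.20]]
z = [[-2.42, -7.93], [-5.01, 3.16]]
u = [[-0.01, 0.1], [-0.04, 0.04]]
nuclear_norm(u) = 0.14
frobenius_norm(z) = 10.19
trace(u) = 0.03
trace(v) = 0.77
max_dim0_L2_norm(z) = 8.54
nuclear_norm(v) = 14.06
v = z + u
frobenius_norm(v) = 10.15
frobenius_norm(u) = 0.12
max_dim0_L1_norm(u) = 0.14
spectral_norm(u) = 0.11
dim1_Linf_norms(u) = [0.1, 0.04]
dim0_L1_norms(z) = [7.43, 11.09]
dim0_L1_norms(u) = [0.05, 0.14]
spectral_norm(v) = 8.47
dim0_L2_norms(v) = [5.6, 8.46]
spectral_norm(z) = 8.55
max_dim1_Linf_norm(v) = 7.83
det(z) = -47.38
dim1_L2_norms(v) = [8.2, 5.98]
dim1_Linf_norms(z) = [7.93, 5.01]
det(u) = 0.00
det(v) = -47.32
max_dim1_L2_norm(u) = 0.1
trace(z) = 0.74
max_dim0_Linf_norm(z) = 7.93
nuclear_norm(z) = 14.09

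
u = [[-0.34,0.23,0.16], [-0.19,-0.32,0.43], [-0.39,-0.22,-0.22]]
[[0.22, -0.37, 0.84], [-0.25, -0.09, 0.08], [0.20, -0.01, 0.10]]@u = [[-0.33, -0.02, -0.31], [0.07, -0.05, -0.10], [-0.11, 0.03, 0.01]]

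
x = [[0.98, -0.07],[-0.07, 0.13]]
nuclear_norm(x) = 1.11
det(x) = 0.12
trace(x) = 1.11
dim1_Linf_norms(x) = [0.98, 0.13]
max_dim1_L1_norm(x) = 1.05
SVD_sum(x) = [[0.98,-0.08], [-0.08,0.01]] + [[0.00, 0.01], [0.01, 0.12]]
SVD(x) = [[-1.0, 0.08],  [0.08, 1.00]] @ diag([0.9857261310856354, 0.12427386891436457]) @ [[-1.00, 0.08], [0.08, 1.0]]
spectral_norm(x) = 0.99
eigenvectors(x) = [[1.0, 0.08], [-0.08, 1.00]]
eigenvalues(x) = [0.99, 0.12]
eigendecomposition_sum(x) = [[0.98, -0.08], [-0.08, 0.01]] + [[0.00, 0.01], [0.01, 0.12]]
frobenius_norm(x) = 0.99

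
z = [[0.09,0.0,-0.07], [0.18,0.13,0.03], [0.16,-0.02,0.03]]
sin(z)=[[0.09, -0.0, -0.07], [0.18, 0.13, 0.03], [0.16, -0.02, 0.03]]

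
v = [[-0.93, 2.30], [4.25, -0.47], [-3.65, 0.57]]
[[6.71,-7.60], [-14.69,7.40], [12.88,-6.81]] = v @ [[-3.28, 1.44],[1.59, -2.72]]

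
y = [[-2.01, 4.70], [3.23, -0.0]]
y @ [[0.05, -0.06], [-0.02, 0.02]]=[[-0.19, 0.21], [0.16, -0.19]]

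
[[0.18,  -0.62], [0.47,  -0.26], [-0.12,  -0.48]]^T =[[0.18,0.47,-0.12], [-0.62,-0.26,-0.48]]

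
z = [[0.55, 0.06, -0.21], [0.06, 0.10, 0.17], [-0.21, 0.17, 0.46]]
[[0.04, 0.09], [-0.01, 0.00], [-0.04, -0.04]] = z @ [[0.1, 0.12], [-0.18, 0.11], [0.02, -0.08]]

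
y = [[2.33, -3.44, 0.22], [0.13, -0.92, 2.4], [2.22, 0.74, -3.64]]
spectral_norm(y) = 4.86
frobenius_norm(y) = 6.53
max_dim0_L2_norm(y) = 4.37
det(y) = -15.82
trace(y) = -2.23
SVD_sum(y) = [[-0.09, -0.07, 0.22], [-0.85, -0.61, 2.09], [1.54, 1.11, -3.81]] + [[2.55, -3.27, 0.08], [0.52, -0.67, 0.02], [0.44, -0.56, 0.01]] + [[-0.13, -0.11, -0.09],[0.45, 0.36, 0.29],[0.24, 0.19, 0.15]]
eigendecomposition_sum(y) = [[-0.34-0.00j, (-0.52+0j), (1.13+0j)], [(-0.64-0j), (-0.97+0j), 2.12+0.00j], [(1.06+0j), 1.60-0.00j, (-3.49-0j)]] + [[1.34-0.15j, -1.46+1.33j, (-0.45+0.76j)],[(0.39-0.56j), (0.03+1j), (0.14+0.43j)],[0.58-0.30j, (-0.43+0.86j), -0.07+0.43j]] + [[(1.34+0.15j), -1.46-1.33j, -0.45-0.76j], [0.39+0.56j, (0.03-1j), (0.14-0.43j)], [0.58+0.30j, -0.43-0.86j, -0.07-0.43j]]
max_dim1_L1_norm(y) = 6.6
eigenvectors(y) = [[-0.27+0.00j, 0.82+0.00j, (0.82-0j)], [(-0.5+0j), 0.27-0.31j, 0.27+0.31j], [(0.82+0j), (0.37-0.14j), 0.37+0.14j]]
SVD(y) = [[-0.05, -0.97, 0.25],[-0.48, -0.2, -0.85],[0.87, -0.17, -0.45]] @ diag([4.862166605372506, 4.2947776785930705, 0.7576414673571601]) @ [[0.36,0.26,-0.9], [-0.62,0.79,-0.02], [-0.70,-0.56,-0.45]]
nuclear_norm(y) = 9.91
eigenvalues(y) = [(-4.81+0j), (1.29+1.28j), (1.29-1.28j)]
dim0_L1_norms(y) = [4.68, 5.1, 6.26]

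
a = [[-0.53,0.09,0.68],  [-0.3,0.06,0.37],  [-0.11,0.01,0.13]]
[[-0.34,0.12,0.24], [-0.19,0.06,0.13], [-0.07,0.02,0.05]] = a@[[0.33, 0.26, -0.13], [-0.08, -0.2, -0.01], [-0.23, 0.41, 0.26]]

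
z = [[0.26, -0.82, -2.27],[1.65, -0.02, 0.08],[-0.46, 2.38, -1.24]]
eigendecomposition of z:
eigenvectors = [[-0.52+0.00j, -0.70+0.00j, (-0.7-0j)], [0.35+0.00j, -0.22+0.52j, -0.22-0.52j], [(-0.78+0j), 0.25+0.38j, (0.25-0.38j)]]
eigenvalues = [(-2.62+0j), (0.81+1.84j), (0.81-1.84j)]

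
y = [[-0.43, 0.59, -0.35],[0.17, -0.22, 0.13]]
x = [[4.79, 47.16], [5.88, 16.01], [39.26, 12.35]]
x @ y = [[5.96, -7.55, 4.45], [0.19, -0.05, 0.02], [-14.78, 20.45, -12.14]]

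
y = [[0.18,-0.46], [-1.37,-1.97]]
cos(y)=[[0.76, -0.26], [-0.78, -0.47]]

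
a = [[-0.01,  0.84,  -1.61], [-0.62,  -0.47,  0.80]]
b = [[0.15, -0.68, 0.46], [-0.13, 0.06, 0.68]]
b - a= [[0.16, -1.52, 2.07], [0.49, 0.53, -0.12]]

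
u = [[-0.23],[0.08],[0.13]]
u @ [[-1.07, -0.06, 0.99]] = [[0.25, 0.01, -0.23], [-0.09, -0.00, 0.08], [-0.14, -0.01, 0.13]]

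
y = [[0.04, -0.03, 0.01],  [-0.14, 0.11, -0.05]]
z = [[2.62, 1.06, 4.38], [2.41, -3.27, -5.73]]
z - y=[[2.58, 1.09, 4.37], [2.55, -3.38, -5.68]]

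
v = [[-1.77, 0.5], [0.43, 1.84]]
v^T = [[-1.77, 0.43], [0.5, 1.84]]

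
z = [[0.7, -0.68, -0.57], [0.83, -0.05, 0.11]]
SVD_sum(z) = [[0.88, -0.52, -0.37], [0.53, -0.32, -0.22]] + [[-0.18, -0.16, -0.2], [0.3, 0.27, 0.33]]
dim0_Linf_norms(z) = [0.83, 0.68, 0.57]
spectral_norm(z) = 1.27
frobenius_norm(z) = 1.41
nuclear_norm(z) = 1.88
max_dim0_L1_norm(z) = 1.53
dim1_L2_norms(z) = [1.13, 0.84]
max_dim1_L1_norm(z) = 1.95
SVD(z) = [[-0.85, -0.52], [-0.52, 0.85]] @ diag([1.2699496032800806, 0.6066531176288189]) @ [[-0.81, 0.48, 0.34], [0.57, 0.51, 0.64]]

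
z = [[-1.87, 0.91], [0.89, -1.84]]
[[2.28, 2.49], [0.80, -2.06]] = z@[[-1.87, -1.03], [-1.34, 0.62]]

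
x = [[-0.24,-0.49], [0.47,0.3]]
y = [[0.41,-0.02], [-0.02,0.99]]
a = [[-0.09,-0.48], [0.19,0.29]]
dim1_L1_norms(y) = [0.43, 1.01]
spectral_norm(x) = 0.75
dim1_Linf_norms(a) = [0.48, 0.29]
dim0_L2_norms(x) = [0.53, 0.57]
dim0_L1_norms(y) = [0.43, 1.01]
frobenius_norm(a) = 0.60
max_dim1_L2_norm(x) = 0.56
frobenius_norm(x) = 0.78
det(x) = 0.16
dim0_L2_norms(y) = [0.41, 0.99]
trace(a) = 0.20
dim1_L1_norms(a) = [0.57, 0.48]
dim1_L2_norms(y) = [0.41, 0.99]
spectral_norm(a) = 0.59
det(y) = 0.41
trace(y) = 1.40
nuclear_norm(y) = 1.40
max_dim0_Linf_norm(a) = 0.48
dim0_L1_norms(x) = [0.71, 0.79]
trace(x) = 0.06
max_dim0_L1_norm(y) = 1.01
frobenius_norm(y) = 1.07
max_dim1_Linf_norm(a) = 0.48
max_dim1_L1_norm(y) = 1.01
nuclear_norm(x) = 0.96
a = x @ y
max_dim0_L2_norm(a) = 0.56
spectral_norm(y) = 0.99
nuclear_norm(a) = 0.70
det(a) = 0.07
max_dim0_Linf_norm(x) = 0.49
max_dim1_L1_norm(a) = 0.57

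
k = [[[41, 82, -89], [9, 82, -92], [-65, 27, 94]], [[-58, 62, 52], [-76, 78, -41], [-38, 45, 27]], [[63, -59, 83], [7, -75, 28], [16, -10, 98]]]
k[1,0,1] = 62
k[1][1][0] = -76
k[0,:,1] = [82, 82, 27]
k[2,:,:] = [[63, -59, 83], [7, -75, 28], [16, -10, 98]]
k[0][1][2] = -92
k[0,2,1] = 27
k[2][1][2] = 28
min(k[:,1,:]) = -92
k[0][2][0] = -65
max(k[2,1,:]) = 28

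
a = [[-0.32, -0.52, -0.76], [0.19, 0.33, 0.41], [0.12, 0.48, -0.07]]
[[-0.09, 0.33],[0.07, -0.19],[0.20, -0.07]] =a @ [[-0.35, 0.53], [0.5, -0.35], [-0.07, -0.42]]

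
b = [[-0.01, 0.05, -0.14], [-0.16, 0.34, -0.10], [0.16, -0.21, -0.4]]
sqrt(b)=[[-0.08+0.01j, 0.16+0.04j, (-0.01+0.2j)], [(-0.32-0j), (0.64+0.03j), (-0.03+0.13j)], [(0.08-0.18j), -0.15+0.20j, (0.01+0.64j)]]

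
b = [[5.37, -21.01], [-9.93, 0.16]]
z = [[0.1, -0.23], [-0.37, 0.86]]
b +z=[[5.47, -21.24],[-10.3, 1.02]]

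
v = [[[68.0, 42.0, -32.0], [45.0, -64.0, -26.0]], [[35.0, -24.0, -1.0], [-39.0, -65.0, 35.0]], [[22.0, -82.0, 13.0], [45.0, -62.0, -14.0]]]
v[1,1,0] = -39.0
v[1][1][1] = -65.0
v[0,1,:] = [45.0, -64.0, -26.0]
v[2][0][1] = -82.0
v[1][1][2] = 35.0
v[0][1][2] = -26.0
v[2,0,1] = -82.0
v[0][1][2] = -26.0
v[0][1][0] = 45.0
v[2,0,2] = 13.0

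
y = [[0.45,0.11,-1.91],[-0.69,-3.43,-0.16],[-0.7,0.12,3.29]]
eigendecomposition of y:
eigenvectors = [[0.51, -0.96, 0.04], [-0.03, 0.20, -1.00], [-0.86, -0.21, 0.02]]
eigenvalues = [3.7, 0.01, -3.4]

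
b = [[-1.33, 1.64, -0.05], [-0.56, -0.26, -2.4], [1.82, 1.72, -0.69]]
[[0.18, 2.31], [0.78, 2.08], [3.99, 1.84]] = b@[[1.05, -0.36], [0.94, 1.09], [-0.67, -0.9]]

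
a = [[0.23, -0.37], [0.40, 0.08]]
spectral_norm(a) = 0.49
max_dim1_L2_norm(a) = 0.44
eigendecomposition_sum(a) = [[(0.12+0.17j), -0.18+0.08j], [0.20-0.08j, 0.04+0.20j]] + [[0.12-0.17j,-0.18-0.08j], [(0.2+0.08j),(0.04-0.2j)]]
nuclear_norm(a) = 0.83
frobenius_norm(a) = 0.60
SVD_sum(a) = [[0.33,-0.18], [0.28,-0.15]] + [[-0.1, -0.19], [0.12, 0.23]]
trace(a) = 0.31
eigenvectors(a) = [[0.14+0.68j, (0.14-0.68j)],  [(0.72+0j), (0.72-0j)]]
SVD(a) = [[-0.77, -0.64],  [-0.64, 0.77]] @ diag([0.49151541209283434, 0.3385448266850509]) @ [[-0.88, 0.48],[0.48, 0.88]]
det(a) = 0.17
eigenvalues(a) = [(0.16+0.38j), (0.16-0.38j)]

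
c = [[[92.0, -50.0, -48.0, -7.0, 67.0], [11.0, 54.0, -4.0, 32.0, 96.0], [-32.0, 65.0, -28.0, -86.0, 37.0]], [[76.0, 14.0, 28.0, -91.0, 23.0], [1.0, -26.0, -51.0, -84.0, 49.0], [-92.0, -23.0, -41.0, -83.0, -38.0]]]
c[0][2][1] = 65.0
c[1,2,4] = -38.0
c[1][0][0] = 76.0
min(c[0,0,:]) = -50.0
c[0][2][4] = 37.0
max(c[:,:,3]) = 32.0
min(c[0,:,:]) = -86.0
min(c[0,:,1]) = -50.0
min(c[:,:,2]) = -51.0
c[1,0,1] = 14.0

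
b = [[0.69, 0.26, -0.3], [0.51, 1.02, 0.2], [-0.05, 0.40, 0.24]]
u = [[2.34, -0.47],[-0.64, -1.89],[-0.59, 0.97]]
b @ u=[[1.63, -1.11], [0.42, -1.97], [-0.51, -0.5]]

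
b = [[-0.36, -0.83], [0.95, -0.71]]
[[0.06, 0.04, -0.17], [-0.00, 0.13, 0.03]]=b @ [[-0.04, 0.08, 0.14], [-0.05, -0.08, 0.14]]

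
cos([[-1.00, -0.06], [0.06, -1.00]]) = [[0.54, -0.05],  [0.05, 0.54]]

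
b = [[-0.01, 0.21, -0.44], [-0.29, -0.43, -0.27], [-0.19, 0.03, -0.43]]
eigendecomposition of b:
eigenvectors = [[(-0.88+0j), 0.07+0.29j, (0.07-0.29j)],[(0.32+0j), -0.88+0.00j, (-0.88-0j)],[(0.34+0j), (-0.23+0.28j), (-0.23-0.28j)]]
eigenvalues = [(0.09+0j), (-0.48+0.18j), (-0.48-0.18j)]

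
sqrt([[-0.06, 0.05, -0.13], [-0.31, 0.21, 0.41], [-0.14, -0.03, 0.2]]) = [[0.08+0.26j,0.06-0.03j,(-0.21+0.15j)], [-0.36+0.09j,0.49-0.01j,(0.38+0.05j)], [-0.21+0.13j,-0.02-0.01j,0.44+0.07j]]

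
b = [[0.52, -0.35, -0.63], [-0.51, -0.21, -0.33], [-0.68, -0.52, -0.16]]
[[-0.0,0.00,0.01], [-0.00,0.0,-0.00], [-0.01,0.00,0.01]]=b @ [[-0.0, -0.0, 0.01],[0.01, 0.00, -0.03],[-0.00, -0.0, 0.01]]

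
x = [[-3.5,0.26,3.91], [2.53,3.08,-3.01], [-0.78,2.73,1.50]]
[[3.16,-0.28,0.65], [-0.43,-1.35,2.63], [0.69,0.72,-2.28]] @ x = [[-12.28, 1.73, 14.17], [-3.96, 2.91, 6.33], [1.18, -3.83, -2.89]]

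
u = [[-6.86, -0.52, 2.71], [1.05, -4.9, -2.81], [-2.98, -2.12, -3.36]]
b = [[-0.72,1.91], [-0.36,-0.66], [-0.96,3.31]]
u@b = [[2.52,-3.79], [3.71,-4.06], [6.13,-15.41]]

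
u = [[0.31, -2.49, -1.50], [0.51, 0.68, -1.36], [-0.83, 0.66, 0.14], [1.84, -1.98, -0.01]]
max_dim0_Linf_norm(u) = 2.49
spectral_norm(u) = 3.79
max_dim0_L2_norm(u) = 3.32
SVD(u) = [[-0.71, 0.48, 0.51],[-0.01, 0.71, -0.69],[0.25, 0.12, 0.29],[-0.66, -0.49, -0.43]] @ diag([3.7930077026274542, 1.7768795969742541, 1.4227759717065136]) @ [[-0.43, 0.85, 0.3],  [-0.28, 0.19, -0.94],  [-0.86, -0.49, 0.15]]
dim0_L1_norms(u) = [3.49, 5.81, 3.01]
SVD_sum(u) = [[1.17, -2.3, -0.80], [0.02, -0.04, -0.01], [-0.42, 0.82, 0.29], [1.08, -2.11, -0.74]] + [[-0.24,0.16,-0.81], [-0.35,0.24,-1.19], [-0.06,0.04,-0.21], [0.24,-0.16,0.82]] + [[-0.62,-0.35,0.11], [0.84,0.48,-0.15], [-0.35,-0.2,0.06], [0.52,0.30,-0.09]]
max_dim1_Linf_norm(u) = 2.49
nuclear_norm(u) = 6.99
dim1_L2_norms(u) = [2.92, 1.6, 1.07, 2.7]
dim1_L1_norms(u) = [4.3, 2.55, 1.63, 3.83]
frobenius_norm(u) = 4.42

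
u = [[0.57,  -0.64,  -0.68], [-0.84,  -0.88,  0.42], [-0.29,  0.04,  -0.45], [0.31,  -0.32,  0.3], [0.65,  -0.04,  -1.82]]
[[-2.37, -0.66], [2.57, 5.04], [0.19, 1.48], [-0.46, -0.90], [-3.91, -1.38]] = u @[[-2.56, -4.26],  [0.11, -2.00],  [1.23, -0.72]]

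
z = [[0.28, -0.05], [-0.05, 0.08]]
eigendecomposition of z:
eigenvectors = [[0.97, 0.23],[-0.23, 0.97]]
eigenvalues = [0.29, 0.07]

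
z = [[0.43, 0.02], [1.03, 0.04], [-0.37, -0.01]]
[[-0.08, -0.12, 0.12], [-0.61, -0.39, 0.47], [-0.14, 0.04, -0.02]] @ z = [[-0.20, -0.01],[-0.84, -0.03],[-0.01, -0.0]]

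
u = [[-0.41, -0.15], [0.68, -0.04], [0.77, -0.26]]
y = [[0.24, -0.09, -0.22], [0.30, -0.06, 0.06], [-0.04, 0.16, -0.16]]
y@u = [[-0.33,0.02], [-0.12,-0.06], [0.0,0.04]]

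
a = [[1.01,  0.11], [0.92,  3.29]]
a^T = [[1.01, 0.92], [0.11, 3.29]]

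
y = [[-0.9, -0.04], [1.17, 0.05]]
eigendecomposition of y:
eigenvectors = [[-0.61, 0.04], [0.79, -1.00]]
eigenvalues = [-0.85, -0.0]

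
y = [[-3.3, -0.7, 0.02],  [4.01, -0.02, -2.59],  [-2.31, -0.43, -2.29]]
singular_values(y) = [5.81, 3.32, 0.37]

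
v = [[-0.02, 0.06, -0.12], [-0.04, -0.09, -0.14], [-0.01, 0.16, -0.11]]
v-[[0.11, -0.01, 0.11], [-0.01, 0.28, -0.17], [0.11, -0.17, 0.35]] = [[-0.13, 0.07, -0.23], [-0.03, -0.37, 0.03], [-0.12, 0.33, -0.46]]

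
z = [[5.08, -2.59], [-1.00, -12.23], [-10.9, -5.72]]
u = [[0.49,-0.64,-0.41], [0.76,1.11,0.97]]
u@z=[[7.6, 8.9], [-7.82, -21.09]]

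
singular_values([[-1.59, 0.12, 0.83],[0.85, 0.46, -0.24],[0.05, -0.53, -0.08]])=[2.0, 0.72, 0.09]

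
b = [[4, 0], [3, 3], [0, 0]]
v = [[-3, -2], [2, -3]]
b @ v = [[-12, -8], [-3, -15], [0, 0]]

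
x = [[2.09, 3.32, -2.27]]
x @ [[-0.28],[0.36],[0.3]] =[[-0.07]]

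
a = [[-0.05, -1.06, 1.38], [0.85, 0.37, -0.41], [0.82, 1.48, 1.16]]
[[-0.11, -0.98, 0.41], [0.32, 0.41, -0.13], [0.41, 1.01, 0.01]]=a @ [[0.34, 0.09, -0.00], [0.09, 0.74, -0.14], [-0.0, -0.14, 0.19]]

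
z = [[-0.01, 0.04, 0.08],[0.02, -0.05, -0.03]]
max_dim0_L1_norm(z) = 0.11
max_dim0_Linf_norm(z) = 0.08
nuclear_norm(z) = 0.13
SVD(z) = [[-0.84, 0.54], [0.54, 0.84]] @ diag([0.10501260444773508, 0.02953562098726769]) @ [[0.18, -0.58, -0.8],[0.39, -0.70, 0.60]]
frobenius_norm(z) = 0.11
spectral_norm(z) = 0.11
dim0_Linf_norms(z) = [0.02, 0.05, 0.08]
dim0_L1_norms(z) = [0.03, 0.09, 0.11]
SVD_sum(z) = [[-0.02, 0.05, 0.07],[0.01, -0.03, -0.04]] + [[0.01,-0.01,0.01], [0.01,-0.02,0.01]]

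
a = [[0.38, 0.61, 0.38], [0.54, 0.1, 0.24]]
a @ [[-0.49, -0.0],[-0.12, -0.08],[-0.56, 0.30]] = [[-0.47, 0.07], [-0.41, 0.06]]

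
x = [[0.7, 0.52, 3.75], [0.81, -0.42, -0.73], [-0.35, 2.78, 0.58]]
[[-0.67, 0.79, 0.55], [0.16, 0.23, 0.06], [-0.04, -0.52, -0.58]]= x @ [[0.04, 0.35, 0.10],[0.03, -0.18, -0.23],[-0.19, 0.17, 0.16]]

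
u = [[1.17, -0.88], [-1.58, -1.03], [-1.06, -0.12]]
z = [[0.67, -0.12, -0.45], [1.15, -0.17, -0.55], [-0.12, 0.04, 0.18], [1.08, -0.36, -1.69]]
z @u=[[1.45, -0.41], [2.2, -0.77], [-0.39, 0.04], [3.62, -0.38]]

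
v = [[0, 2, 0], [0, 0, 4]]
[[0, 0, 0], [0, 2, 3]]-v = [[0, -2, 0], [0, 2, -1]]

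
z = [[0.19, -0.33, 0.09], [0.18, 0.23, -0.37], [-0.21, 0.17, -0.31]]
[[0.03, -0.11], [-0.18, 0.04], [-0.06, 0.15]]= z@ [[-0.24,-0.34], [-0.14,0.08], [0.29,-0.22]]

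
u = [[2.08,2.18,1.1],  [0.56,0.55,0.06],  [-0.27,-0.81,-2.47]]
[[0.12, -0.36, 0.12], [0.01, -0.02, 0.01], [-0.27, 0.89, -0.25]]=u @ [[-0.12, 0.23, -0.15], [0.13, -0.23, 0.17], [0.08, -0.31, 0.06]]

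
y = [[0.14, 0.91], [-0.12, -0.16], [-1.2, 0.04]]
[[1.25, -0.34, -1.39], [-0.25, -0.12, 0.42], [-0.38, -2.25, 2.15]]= y@[[0.36, 1.85, -1.83],[1.32, -0.66, -1.25]]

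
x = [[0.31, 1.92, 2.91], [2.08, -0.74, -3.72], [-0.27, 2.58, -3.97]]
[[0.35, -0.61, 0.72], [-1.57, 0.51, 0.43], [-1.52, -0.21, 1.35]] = x @ [[-0.32, 0.03, 0.24], [-0.19, -0.2, 0.44], [0.28, -0.08, -0.07]]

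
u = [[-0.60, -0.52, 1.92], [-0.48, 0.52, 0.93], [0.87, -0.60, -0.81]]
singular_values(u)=[2.51, 1.06, 0.23]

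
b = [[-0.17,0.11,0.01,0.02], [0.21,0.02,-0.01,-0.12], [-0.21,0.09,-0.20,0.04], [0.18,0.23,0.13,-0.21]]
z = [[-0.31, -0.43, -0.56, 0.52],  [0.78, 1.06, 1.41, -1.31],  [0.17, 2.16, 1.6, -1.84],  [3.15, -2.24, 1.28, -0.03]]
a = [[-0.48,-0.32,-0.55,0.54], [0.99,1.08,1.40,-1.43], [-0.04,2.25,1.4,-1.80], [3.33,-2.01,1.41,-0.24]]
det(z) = -0.00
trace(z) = 2.32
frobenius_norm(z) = 5.79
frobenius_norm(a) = 5.88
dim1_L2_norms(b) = [0.2, 0.24, 0.31, 0.38]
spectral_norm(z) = 4.17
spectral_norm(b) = 0.48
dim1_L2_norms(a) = [0.96, 2.48, 3.2, 4.14]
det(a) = -0.01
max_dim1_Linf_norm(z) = 3.15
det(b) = 0.00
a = z + b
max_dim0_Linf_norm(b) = 0.23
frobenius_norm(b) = 0.58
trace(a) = 1.76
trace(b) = -0.56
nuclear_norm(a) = 8.37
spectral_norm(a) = 4.30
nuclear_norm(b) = 0.94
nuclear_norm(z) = 8.20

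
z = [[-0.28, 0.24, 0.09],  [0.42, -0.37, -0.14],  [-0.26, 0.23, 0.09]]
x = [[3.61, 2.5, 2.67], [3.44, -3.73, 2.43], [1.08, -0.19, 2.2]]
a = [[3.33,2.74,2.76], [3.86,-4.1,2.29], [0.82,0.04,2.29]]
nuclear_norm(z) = 0.79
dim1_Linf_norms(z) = [0.28, 0.42, 0.26]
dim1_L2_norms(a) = [5.12, 6.08, 2.43]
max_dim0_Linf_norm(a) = 4.1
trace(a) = 1.52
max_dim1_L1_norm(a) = 10.25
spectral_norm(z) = 0.78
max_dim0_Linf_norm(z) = 0.42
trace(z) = -0.56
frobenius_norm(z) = 0.78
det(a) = -40.94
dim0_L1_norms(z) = [0.96, 0.84, 0.32]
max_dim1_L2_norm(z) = 0.58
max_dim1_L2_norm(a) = 6.08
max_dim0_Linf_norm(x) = 3.73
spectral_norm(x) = 6.61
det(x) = -31.31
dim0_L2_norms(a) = [5.16, 4.93, 4.26]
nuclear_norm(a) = 12.74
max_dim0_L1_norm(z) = 0.96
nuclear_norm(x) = 12.08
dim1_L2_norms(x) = [5.14, 5.63, 2.46]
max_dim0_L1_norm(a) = 8.01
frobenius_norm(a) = 8.31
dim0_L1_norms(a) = [8.01, 6.88, 7.34]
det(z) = 0.00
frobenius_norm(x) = 8.01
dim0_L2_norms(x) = [5.1, 4.49, 4.23]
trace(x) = 2.08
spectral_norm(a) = 6.69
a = x + z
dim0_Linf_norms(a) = [3.86, 4.1, 2.76]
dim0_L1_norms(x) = [8.13, 6.42, 7.3]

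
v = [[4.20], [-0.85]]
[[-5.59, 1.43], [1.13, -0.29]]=v@[[-1.33, 0.34]]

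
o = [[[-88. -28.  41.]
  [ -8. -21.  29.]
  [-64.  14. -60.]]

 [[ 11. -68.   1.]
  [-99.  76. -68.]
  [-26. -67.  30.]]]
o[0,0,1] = -28.0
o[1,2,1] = -67.0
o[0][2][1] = 14.0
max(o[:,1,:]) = 76.0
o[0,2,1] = 14.0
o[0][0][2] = 41.0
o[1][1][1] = 76.0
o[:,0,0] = [-88.0, 11.0]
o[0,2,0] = -64.0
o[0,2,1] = 14.0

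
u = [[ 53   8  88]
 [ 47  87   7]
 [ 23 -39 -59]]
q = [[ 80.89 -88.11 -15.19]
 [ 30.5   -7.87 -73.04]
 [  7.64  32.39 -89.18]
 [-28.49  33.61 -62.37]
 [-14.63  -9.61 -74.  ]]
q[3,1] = 33.61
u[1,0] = 47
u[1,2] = 7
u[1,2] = 7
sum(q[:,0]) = 75.91000000000001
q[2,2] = -89.18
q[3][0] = -28.49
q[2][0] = 7.64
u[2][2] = -59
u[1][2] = 7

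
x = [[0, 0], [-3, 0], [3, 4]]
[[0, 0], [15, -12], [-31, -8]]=x@[[-5, 4], [-4, -5]]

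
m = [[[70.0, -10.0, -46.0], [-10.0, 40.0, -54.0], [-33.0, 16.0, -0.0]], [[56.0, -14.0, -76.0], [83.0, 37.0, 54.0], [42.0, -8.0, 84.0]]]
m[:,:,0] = [[70.0, -10.0, -33.0], [56.0, 83.0, 42.0]]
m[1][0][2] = -76.0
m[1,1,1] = 37.0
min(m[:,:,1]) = -14.0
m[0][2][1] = 16.0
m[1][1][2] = 54.0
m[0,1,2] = -54.0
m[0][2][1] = 16.0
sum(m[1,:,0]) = 181.0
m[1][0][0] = 56.0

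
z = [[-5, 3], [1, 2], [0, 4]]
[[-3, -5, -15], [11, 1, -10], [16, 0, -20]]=z @ [[3, 1, 0], [4, 0, -5]]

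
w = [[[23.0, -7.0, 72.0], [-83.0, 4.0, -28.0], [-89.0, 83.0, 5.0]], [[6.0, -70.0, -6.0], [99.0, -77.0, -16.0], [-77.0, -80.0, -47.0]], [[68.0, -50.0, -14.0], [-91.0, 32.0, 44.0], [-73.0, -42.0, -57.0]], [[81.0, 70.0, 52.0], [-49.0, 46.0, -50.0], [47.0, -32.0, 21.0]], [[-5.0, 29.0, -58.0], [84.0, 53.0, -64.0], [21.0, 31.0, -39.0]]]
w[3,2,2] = 21.0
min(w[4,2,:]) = -39.0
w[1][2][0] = -77.0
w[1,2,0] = -77.0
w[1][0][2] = -6.0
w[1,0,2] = -6.0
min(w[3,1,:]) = -50.0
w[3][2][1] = -32.0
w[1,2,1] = -80.0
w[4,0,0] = -5.0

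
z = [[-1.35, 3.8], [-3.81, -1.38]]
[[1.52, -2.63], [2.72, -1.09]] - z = [[2.87,-6.43], [6.53,0.29]]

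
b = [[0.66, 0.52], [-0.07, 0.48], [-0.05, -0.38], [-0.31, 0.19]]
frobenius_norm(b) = 1.10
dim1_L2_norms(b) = [0.84, 0.49, 0.38, 0.36]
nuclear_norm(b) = 1.52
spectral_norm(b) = 0.94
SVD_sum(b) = [[0.5,0.65],[0.21,0.27],[-0.20,-0.26],[-0.02,-0.03]] + [[0.16,-0.13], [-0.28,0.21], [0.15,-0.12], [-0.29,0.22]]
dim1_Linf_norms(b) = [0.66, 0.48, 0.38, 0.31]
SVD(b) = [[-0.86,0.36],[-0.36,-0.61],[0.35,0.33],[0.04,-0.63]] @ diag([0.9429286839571455, 0.5755740586326367]) @ [[-0.61, -0.79], [0.79, -0.61]]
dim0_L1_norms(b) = [1.09, 1.57]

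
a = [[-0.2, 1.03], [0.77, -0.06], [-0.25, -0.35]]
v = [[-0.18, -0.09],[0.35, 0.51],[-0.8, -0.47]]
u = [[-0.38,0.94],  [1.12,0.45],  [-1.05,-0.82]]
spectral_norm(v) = 1.11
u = v + a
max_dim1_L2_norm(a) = 1.05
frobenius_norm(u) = 2.06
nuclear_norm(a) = 1.92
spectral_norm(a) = 1.11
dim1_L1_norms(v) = [0.27, 0.86, 1.27]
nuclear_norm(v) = 1.34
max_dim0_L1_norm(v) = 1.33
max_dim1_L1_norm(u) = 1.87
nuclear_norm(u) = 2.82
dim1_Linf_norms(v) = [0.18, 0.51, 0.8]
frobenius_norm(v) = 1.13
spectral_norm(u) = 1.79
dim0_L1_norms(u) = [2.55, 2.21]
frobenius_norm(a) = 1.37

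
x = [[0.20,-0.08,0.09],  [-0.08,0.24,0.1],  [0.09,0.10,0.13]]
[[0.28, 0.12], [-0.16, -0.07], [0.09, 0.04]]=x @ [[1.00, 0.42],[-0.50, -0.21],[0.41, 0.17]]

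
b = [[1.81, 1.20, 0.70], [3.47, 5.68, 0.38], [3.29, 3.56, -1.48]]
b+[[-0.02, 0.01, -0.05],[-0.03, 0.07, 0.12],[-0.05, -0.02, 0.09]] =[[1.79, 1.21, 0.65],[3.44, 5.75, 0.5],[3.24, 3.54, -1.39]]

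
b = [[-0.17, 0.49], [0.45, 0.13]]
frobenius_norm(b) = 0.70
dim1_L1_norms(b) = [0.66, 0.58]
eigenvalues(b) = [-0.51, 0.47]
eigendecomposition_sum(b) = [[-0.33, 0.25],[0.23, -0.18]] + [[0.16, 0.24], [0.22, 0.31]]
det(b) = -0.24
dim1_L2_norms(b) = [0.52, 0.47]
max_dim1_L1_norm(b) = 0.66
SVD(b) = [[0.97, -0.24], [-0.24, -0.97]] @ diag([0.5216401265892223, 0.46507158409429844]) @ [[-0.52, 0.85], [-0.85, -0.52]]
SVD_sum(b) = [[-0.26, 0.43], [0.06, -0.11]] + [[0.09, 0.06], [0.39, 0.24]]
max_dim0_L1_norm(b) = 0.62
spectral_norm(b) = 0.52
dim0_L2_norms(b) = [0.48, 0.51]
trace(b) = -0.04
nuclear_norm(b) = 0.99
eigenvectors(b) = [[-0.82, -0.61],[0.57, -0.80]]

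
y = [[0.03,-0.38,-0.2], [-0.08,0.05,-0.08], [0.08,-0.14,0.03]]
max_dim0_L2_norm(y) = 0.41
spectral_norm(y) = 0.45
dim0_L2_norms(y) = [0.12, 0.41, 0.22]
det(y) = -0.00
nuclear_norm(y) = 0.62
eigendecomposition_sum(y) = [[0.06,-0.13,-0.0], [-0.07,0.16,0.01], [0.08,-0.18,-0.01]] + [[0.00, -0.01, -0.02], [0.0, -0.01, -0.01], [-0.00, 0.01, 0.01]] + [[-0.03, -0.23, -0.18], [-0.01, -0.1, -0.08], [0.00, 0.03, 0.02]]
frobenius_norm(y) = 0.48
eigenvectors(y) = [[-0.48,0.75,0.91], [0.57,0.34,0.40], [-0.66,-0.57,-0.12]]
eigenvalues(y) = [0.21, 0.01, -0.11]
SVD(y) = [[-0.96, -0.23, -0.17], [0.05, -0.73, 0.68], [-0.28, 0.64, 0.71]] @ diag([0.447265122099005, 0.16566774492995825, 0.0028476031297006653]) @ [[-0.12, 0.91, 0.40], [0.62, -0.24, 0.74], [-0.77, -0.34, 0.54]]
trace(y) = 0.11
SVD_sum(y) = [[0.05, -0.39, -0.17], [-0.0, 0.02, 0.01], [0.02, -0.11, -0.05]] + [[-0.02,0.01,-0.03], [-0.08,0.03,-0.09], [0.07,-0.03,0.08]] + [[0.0,0.00,-0.0], [-0.00,-0.0,0.0], [-0.00,-0.00,0.00]]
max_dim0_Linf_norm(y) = 0.38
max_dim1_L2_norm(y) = 0.43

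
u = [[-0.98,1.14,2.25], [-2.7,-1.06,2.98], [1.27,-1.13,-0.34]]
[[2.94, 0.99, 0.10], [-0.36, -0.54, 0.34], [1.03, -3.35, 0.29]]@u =[[-5.43,2.19,9.53], [2.24,-0.22,-2.53], [8.40,4.4,-7.76]]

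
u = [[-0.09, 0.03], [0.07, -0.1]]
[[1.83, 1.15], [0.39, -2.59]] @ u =[[-0.08, -0.06], [-0.22, 0.27]]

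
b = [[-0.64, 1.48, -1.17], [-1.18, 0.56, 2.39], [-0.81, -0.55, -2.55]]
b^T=[[-0.64, -1.18, -0.81], [1.48, 0.56, -0.55], [-1.17, 2.39, -2.55]]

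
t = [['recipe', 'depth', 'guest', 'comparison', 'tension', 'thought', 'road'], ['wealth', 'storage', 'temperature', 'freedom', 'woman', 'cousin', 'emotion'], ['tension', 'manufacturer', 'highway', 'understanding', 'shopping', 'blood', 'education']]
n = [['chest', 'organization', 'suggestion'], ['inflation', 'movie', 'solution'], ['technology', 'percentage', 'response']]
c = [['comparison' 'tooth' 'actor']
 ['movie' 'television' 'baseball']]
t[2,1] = 'manufacturer'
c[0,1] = 'tooth'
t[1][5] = 'cousin'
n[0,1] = 'organization'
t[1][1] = 'storage'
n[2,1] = 'percentage'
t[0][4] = 'tension'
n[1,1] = 'movie'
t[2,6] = 'education'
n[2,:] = ['technology', 'percentage', 'response']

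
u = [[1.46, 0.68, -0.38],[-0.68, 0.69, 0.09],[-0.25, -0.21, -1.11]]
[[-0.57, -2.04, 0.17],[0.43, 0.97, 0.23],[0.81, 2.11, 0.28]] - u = [[-2.03, -2.72, 0.55], [1.11, 0.28, 0.14], [1.06, 2.32, 1.39]]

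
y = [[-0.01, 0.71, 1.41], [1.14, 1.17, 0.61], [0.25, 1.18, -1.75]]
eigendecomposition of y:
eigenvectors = [[-0.48, -0.87, -0.63], [-0.83, 0.41, 0.08], [-0.29, 0.29, 0.77]]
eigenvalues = [2.05, -0.81, -1.83]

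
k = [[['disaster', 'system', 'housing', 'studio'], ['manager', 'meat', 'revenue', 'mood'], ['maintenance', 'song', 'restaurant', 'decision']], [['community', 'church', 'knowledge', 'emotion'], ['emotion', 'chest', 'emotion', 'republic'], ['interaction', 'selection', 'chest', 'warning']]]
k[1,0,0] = 'community'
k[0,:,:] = [['disaster', 'system', 'housing', 'studio'], ['manager', 'meat', 'revenue', 'mood'], ['maintenance', 'song', 'restaurant', 'decision']]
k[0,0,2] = 'housing'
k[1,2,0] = 'interaction'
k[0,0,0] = 'disaster'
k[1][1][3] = 'republic'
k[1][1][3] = 'republic'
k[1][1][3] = 'republic'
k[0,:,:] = [['disaster', 'system', 'housing', 'studio'], ['manager', 'meat', 'revenue', 'mood'], ['maintenance', 'song', 'restaurant', 'decision']]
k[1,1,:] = ['emotion', 'chest', 'emotion', 'republic']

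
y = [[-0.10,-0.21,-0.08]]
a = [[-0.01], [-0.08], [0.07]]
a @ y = [[0.00, 0.0, 0.0], [0.01, 0.02, 0.01], [-0.01, -0.01, -0.01]]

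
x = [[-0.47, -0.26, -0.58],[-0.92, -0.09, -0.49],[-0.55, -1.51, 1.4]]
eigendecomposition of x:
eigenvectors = [[0.57, 0.58, -0.23],[0.66, -0.60, -0.14],[0.49, -0.55, 0.96]]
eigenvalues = [-1.26, 0.35, 1.75]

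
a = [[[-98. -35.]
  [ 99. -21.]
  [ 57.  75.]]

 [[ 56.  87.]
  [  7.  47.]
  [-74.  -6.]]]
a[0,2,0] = 57.0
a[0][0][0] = -98.0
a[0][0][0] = -98.0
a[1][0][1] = 87.0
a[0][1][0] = 99.0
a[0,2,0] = 57.0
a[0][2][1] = 75.0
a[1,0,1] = 87.0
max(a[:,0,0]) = 56.0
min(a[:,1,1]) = -21.0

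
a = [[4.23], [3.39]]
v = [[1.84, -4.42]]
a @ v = [[7.78,  -18.70], [6.24,  -14.98]]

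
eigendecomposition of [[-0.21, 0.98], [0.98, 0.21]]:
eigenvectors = [[-0.78, -0.63], [0.63, -0.78]]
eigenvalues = [-1.0, 1.0]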